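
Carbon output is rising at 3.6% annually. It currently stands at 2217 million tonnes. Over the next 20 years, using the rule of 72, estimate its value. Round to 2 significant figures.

4400 million tonnes

It doubles every 72/3.6 ≈ 20.00 years, so 20 years is 1.00 doublings.
2^1.00 ≈ 2.00; 2217 × 2.00 ≈ 4400 million tonnes.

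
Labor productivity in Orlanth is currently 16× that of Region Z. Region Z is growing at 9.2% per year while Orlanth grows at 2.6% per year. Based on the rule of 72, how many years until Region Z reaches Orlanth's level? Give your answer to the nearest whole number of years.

roughly 44 years

Region Z gains on Orlanth at 9.2% − 2.6% = 6.6 points a year.
At that relative rate the gap halves every 72/6.6 ≈ 10.91 years.
A 16× gap closes after 4 halvings: 4 × 10.91 ≈ 44 years.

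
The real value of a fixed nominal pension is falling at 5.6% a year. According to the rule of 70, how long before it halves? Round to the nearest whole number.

The rule works in reverse for decay: 70/5.6 ≈ 12.50 years to halve.

roughly 13 years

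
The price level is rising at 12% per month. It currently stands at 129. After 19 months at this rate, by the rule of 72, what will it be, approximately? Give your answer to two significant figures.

approximately 1200

Doubling time ≈ 72/12 = 6.00 months.
19 months is 19/6.00 ≈ 3.17 doublings, a factor of 2^3.17 ≈ 9.00.
129 × 9.00 ≈ 1200.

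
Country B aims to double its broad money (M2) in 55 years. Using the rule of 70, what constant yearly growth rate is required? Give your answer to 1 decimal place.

≈ 1.3%

70 / 55 ≈ 1.27, so about 1.3% per year.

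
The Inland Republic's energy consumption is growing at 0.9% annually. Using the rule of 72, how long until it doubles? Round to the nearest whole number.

approximately 80 years

72/0.9 ≈ 80.00, so it doubles roughly every 80 years.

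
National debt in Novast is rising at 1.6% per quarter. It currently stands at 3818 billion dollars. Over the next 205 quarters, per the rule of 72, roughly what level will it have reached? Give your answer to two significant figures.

It doubles every 72/1.6 ≈ 45.00 quarters, so 205 quarters is 4.56 doublings.
2^4.56 ≈ 23.59; 3818 × 23.59 ≈ 90000 billion dollars.

around 90000 billion dollars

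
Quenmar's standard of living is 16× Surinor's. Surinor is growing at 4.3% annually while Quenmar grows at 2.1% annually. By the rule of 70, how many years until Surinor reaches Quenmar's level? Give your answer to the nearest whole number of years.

What matters is the difference: 2.2 pp.
Rule of 70 on the gap: the ratio halves every 70/2.2 ≈ 31.82 years.
A 16× gap closes after 4 halvings: 4 × 31.82 ≈ 127 years.

127 years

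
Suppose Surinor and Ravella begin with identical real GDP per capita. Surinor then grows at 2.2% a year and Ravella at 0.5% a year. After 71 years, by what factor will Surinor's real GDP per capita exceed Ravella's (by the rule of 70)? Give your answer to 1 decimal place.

roughly 3.3 times

Only the 1.7-point difference matters.
70/1.7 ≈ 41.18 years per doubling of the ratio; 71 years gives 1.72 doublings, so ≈ 3.3×.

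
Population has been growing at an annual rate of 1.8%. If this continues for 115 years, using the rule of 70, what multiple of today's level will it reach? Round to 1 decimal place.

Doubling time ≈ 70/1.8 = 38.89 years.
115 years / 38.89 ≈ 2.96 doublings → factor 2^2.96 ≈ 7.8.

about 7.8 times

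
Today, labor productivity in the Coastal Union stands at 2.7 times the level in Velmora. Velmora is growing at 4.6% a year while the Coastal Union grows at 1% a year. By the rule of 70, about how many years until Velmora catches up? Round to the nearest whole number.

around 28 years

What matters is the difference: 3.6 pp.
Rule of 70 on the gap: the ratio halves every 70/3.6 ≈ 19.44 years.
A 2.7 times gap takes log₂(2.7) ≈ 1.43 halvings to close: 1.43 × 19.44 ≈ 28 years.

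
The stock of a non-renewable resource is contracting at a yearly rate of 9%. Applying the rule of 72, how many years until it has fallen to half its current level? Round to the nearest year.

The rule works in reverse for decay: 72/9 ≈ 8.00 years to halve.

roughly 8 years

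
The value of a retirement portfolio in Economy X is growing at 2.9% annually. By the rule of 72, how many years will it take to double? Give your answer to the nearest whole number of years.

72/2.9 ≈ 24.83, so it doubles roughly every 25 years.

about 25 years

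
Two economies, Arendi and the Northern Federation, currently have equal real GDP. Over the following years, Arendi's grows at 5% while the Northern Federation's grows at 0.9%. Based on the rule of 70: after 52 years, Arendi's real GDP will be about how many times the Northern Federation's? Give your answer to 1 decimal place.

Rate gap = 5% − 0.9% = 4.1 points.
The ratio doubles every 70/4.1 ≈ 17.07 years.
52/17.07 ≈ 3.05 doublings → ratio ≈ 2^3.05 ≈ 8.3.

about 8.3 times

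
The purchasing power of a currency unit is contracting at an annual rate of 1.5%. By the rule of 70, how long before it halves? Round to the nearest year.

47 years

Halving time ≈ 70 / 1.5 = 46.67 → 47 years.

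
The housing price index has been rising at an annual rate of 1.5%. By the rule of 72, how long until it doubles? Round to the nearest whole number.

about 48 years

Doubling time ≈ 72 / 1.5 = 48.00 years.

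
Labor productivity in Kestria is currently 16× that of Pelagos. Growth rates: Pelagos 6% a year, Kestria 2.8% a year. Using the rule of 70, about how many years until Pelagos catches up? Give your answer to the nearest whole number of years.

Pelagos gains on Kestria at 6% − 2.8% = 3.2 points a year.
At that relative rate the gap halves every 70/3.2 ≈ 21.88 years.
A 16× gap closes after 4 halvings: 4 × 21.88 ≈ 88 years.

about 88 years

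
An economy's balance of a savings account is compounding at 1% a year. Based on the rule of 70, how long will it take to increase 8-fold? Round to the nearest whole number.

Doubling time ≈ 70/1 = 70.00 years.
8 = 2^3, so 3 doublings → 210 years.

around 210 years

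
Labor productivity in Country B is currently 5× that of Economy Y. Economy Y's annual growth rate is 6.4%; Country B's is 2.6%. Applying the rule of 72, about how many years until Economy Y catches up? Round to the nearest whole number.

44 years

Economy Y gains on Country B at 6.4% − 2.6% = 3.8 points a year.
At that relative rate the gap halves every 72/3.8 ≈ 18.95 years.
A 5× gap takes log₂(5) ≈ 2.32 halvings to close: 2.32 × 18.95 ≈ 44 years.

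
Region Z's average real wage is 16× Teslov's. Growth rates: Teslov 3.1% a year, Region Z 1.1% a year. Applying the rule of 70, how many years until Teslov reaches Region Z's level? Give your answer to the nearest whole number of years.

The growth-rate gap is 3.1% − 1.1% = 2 percentage points.
So the ratio between them halves every 70/2 ≈ 35.00 years.
A 16× gap closes after 4 halvings: 4 × 35.00 ≈ 140 years.

≈ 140 years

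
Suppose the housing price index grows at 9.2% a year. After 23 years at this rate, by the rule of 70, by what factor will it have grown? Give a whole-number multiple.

70/9.2 ≈ 7.61 years per doubling.
23 years fits 3 doublings: 2^3 = 8.

about 8 times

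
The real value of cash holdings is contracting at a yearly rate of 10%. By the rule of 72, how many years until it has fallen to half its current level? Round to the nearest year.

The rule works in reverse for decay: 72/10 ≈ 7.20 years to halve.

7 years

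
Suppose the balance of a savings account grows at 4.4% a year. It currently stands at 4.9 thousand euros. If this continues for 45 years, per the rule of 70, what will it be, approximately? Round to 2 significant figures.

about 35 thousand euros

It doubles every 70/4.4 ≈ 15.91 years, so 45 years is 2.83 doublings.
2^2.83 ≈ 7.11; 4.9 × 7.11 ≈ 35 thousand euros.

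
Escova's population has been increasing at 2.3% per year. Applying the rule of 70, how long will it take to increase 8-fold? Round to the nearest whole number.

around 91 years

At 2.3% it doubles every 70/2.3 ≈ 30.43 years.
8× is 3 doublings, so 3 × 30.43 ≈ 91 years.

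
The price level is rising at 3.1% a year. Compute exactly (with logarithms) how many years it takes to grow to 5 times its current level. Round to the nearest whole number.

53 years

t = ln(5) / ln(1 + 0.031) = 1.6094 / 0.030529 ≈ 52.72.
≈ 53 years.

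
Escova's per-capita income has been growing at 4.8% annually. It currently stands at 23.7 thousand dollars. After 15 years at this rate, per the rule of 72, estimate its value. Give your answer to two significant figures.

It doubles every 72/4.8 ≈ 15.00 years, so 15 years is 1.00 doublings.
2^1.00 ≈ 2.00; 23.7 × 2.00 ≈ 47 thousand dollars.

≈ 47 thousand dollars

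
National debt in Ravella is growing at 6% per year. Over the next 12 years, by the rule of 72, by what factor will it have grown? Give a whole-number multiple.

72/6 ≈ 12.00 years per doubling.
12 years fits 1 doubling: 2^1 = 2.

2 times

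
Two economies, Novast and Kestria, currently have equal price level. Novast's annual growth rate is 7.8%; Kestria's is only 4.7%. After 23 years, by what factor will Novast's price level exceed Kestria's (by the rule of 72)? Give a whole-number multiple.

about 2 times

Only the 3.1-point difference matters.
72/3.1 ≈ 23.23 years per doubling of the ratio; 23 years gives 0.99 doublings, so ≈ 2×.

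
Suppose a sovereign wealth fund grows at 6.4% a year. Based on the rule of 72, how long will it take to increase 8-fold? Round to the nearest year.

Doubling time ≈ 72/6.4 = 11.25 years.
8× is 3 doublings, so 3 × 11.25 ≈ 34 years.

≈ 34 years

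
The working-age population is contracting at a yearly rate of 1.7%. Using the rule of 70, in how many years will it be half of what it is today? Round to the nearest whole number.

The rule works in reverse for decay: 70/1.7 ≈ 41.18 years to halve.

≈ 41 years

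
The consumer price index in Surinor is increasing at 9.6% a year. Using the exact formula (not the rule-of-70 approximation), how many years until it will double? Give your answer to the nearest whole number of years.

8 years

t = ln(2) / ln(1 + 0.096) = 0.6931 / 0.091667 ≈ 7.56.
≈ 8 years.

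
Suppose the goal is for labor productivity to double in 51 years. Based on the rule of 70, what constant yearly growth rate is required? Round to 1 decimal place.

70 / 51 ≈ 1.37, so about 1.4% per year.

1.4%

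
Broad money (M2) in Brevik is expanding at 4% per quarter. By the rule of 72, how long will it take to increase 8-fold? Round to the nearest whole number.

Doubling time ≈ 72/4 = 18.00 quarters.
8× is 3 doublings, so 3 × 18.00 ≈ 54 quarters.

approximately 54 quarters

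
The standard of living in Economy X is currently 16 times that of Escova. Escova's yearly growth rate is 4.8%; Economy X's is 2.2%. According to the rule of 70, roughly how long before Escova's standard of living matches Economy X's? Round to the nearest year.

approximately 108 years

Escova gains on Economy X at 4.8% − 2.2% = 2.6 points a year.
At that relative rate the gap halves every 70/2.6 ≈ 26.92 years.
A 16 times gap closes after 4 halvings: 4 × 26.92 ≈ 108 years.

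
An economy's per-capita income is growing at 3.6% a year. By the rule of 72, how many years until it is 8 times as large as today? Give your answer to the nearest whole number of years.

roughly 60 years

Doubling time ≈ 72/3.6 = 20.00 years.
Getting to 8× needs 3 doublings: 3 × 20.00 ≈ 60 years.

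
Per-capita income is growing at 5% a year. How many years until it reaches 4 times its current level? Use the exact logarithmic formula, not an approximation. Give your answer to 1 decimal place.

28.4 years

t = ln(4) / ln(1 + 0.05) = 1.3863 / 0.048790 ≈ 28.41.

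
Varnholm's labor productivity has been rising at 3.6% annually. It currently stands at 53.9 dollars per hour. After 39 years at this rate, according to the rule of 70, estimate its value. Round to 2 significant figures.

Doubling time ≈ 70/3.6 = 19.44 years.
39 years is 39/19.44 ≈ 2.01 doublings, a factor of 2^2.01 ≈ 4.03.
53.9 × 4.03 ≈ 220 dollars per hour.

≈ 220 dollars per hour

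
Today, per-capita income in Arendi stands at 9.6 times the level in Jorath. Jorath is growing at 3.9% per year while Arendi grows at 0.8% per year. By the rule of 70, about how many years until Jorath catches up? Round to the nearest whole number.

Jorath gains on Arendi at 3.9% − 0.8% = 3.1 points a year.
At that relative rate the gap halves every 70/3.1 ≈ 22.58 years.
A 9.6 times gap takes log₂(9.6) ≈ 3.26 halvings to close: 3.26 × 22.58 ≈ 74 years.

≈ 74 years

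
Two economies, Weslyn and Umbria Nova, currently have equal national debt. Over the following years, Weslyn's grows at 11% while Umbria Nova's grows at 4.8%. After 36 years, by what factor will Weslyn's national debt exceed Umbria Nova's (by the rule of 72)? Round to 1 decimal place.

≈ 8.6 times

Only the 6.2-point difference matters.
72/6.2 ≈ 11.61 years per doubling of the ratio; 36 years gives 3.10 doublings, so ≈ 8.6×.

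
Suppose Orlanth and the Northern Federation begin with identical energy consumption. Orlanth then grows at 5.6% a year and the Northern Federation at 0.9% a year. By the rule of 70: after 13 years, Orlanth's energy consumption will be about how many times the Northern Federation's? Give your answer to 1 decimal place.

Only the 4.7-point difference matters.
70/4.7 ≈ 14.89 years per doubling of the ratio; 13 years gives 0.87 doublings, so ≈ 1.8×.

≈ 1.8 times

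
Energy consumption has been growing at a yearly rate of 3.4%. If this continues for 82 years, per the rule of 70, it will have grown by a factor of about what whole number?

At 3.4% one doubling takes ≈ 20.59 years; 82 years is 4 of them, so ×16.

around 16 times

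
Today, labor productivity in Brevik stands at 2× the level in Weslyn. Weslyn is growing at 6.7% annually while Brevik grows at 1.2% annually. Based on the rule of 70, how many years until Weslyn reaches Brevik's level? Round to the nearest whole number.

What matters is the difference: 5.5 pp.
Rule of 70 on the gap: the ratio halves every 70/5.5 ≈ 12.73 years.
A 2× gap closes after 1 halving: 1 × 12.73 ≈ 13 years.

13 years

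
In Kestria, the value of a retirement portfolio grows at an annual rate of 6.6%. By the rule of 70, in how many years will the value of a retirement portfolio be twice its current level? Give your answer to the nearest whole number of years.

Doubling time ≈ 70 / 6.6 = 10.61 years.

around 11 years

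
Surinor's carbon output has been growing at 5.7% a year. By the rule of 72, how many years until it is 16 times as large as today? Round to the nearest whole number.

Doubling time ≈ 72/5.7 = 12.63 years.
Getting to 16× needs 4 doublings: 4 × 12.63 ≈ 51 years.

about 51 years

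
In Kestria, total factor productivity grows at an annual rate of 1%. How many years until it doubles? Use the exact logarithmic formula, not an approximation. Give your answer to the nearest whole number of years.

70 years

t = ln(2) / ln(1 + 0.01) = 0.6931 / 0.009950 ≈ 69.66.
≈ 70 years.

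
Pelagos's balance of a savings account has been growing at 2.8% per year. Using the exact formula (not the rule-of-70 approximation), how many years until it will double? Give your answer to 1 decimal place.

t = ln(2) / ln(1 + 0.028) = 0.6931 / 0.027615 ≈ 25.10.

25.1 years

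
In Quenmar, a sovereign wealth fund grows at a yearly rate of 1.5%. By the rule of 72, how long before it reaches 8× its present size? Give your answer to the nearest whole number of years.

approximately 144 years

Doubling time ≈ 72/1.5 = 48.00 years.
Getting to 8× needs 3 doublings: 3 × 48.00 ≈ 144 years.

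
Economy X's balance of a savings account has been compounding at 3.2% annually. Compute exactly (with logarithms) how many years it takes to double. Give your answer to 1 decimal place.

22.0 years

t = ln(2) / ln(1 + 0.032) = 0.6931 / 0.031499 ≈ 22.00.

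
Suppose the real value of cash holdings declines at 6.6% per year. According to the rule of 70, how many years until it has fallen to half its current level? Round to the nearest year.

Halving time ≈ 70 / 6.6 = 10.61 → 11 years.

about 11 years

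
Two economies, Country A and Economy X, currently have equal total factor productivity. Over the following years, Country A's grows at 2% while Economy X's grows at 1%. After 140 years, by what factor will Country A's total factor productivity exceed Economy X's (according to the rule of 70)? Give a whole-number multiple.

Country A pulls ahead at 1 pp per year, so the ratio doubles every 70/1 ≈ 70.00 years.
In 140 years that's 2.00 doublings: 2^2.00 ≈ 4.

roughly 4 times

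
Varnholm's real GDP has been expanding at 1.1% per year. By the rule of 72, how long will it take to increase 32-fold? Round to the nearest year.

One doubling takes 72/1.1 = 65.45 years.
Getting to 32× needs 5 doublings: 5 × 65.45 ≈ 327 years.

around 327 years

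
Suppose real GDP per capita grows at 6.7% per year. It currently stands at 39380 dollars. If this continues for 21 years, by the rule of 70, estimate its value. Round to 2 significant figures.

It doubles every 70/6.7 ≈ 10.45 years, so 21 years is 2.01 doublings.
2^2.01 ≈ 4.03; 39380 × 4.03 ≈ 160000 dollars.

160000 dollars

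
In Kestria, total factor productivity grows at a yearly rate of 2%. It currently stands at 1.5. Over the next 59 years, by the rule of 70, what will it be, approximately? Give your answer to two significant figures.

It doubles every 70/2 ≈ 35.00 years, so 59 years is 1.69 doublings.
2^1.69 ≈ 3.23; 1.5 × 3.23 ≈ 4.8.

4.8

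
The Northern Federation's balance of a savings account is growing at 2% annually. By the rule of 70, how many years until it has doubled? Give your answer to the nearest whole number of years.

≈ 35 years

At 2%, doubling takes about 70/2 = 35.00 years.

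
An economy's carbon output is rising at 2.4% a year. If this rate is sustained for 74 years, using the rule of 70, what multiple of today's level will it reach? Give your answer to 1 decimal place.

≈ 5.8 times

Doubling time ≈ 70/2.4 = 29.17 years.
74 years / 29.17 ≈ 2.54 doublings → factor 2^2.54 ≈ 5.8.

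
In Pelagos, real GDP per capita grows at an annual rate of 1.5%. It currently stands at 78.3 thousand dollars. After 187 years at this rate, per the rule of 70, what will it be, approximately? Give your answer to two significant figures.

1300 thousand dollars

It doubles every 70/1.5 ≈ 46.67 years, so 187 years is 4.01 doublings.
2^4.01 ≈ 16.11; 78.3 × 16.11 ≈ 1300 thousand dollars.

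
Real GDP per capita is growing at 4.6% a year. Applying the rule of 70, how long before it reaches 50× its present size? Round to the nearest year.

roughly 86 years

One doubling takes 70/4.6 = 15.22 years.
Reaching 50× takes log₂(50) ≈ 5.64 doublings.
5.64 × 15.22 ≈ 86 years.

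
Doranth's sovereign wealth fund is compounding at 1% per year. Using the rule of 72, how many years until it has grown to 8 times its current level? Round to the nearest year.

One doubling takes 72/1 = 72.00 years.
8 = 2^3, so 3 doublings → 216 years.

around 216 years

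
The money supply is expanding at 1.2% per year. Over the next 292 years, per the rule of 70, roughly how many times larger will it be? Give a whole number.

Doubling time ≈ 70/1.2 = 58.33 years.
292/58.33 ≈ 5 doublings, so about 2^5 = 32×.

approximately 32 times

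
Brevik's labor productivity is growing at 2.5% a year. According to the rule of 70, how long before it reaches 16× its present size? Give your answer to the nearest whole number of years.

112 years

At 2.5% it doubles every 70/2.5 ≈ 28.00 years.
16 = 2^4, so 4 doublings → 112 years.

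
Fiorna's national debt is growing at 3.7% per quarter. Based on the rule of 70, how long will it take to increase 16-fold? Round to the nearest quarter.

about 76 quarters

At 3.7% it doubles every 70/3.7 ≈ 18.92 quarters.
Getting to 16× needs 4 doublings: 4 × 18.92 ≈ 76 quarters.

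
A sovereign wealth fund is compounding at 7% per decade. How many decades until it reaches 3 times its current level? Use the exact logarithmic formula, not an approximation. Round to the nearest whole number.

16 decades

t = ln(3) / ln(1 + 0.07) = 1.0986 / 0.067659 ≈ 16.24.
≈ 16 decades.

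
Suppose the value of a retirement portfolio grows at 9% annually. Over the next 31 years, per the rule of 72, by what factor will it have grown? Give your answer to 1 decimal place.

Doubling time ≈ 72/9 = 8.00 years.
31 years / 8.00 ≈ 3.88 doublings → factor 2^3.88 ≈ 14.7.

approximately 14.7 times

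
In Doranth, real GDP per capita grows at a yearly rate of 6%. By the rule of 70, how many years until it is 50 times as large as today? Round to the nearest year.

At 6% it doubles every 70/6 ≈ 11.67 years.
Reaching 50× takes log₂(50) ≈ 5.64 doublings.
5.64 × 11.67 ≈ 66 years.

≈ 66 years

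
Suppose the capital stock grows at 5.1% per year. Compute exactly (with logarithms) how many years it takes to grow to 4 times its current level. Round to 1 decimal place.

t = ln(4) / ln(1 + 0.051) = 1.3863 / 0.049742 ≈ 27.87.

27.9 years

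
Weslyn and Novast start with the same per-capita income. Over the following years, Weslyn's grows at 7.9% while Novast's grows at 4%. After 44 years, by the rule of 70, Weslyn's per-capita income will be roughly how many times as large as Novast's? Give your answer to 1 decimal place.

around 5.5 times

Rate gap = 7.9% − 4% = 3.9 points.
The ratio doubles every 70/3.9 ≈ 17.95 years.
44/17.95 ≈ 2.45 doublings → ratio ≈ 2^2.45 ≈ 5.5.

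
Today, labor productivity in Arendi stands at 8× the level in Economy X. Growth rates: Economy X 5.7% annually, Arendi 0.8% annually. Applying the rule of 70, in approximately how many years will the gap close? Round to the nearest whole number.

approximately 43 years

What matters is the difference: 4.9 pp.
Rule of 70 on the gap: the ratio halves every 70/4.9 ≈ 14.29 years.
An 8× gap closes after 3 halvings: 3 × 14.29 ≈ 43 years.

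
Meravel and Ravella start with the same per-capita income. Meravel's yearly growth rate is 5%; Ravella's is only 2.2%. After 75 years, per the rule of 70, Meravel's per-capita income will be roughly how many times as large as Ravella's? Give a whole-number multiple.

Rate gap = 5% − 2.2% = 2.8 points.
The ratio doubles every 70/2.8 ≈ 25.00 years.
75/25.00 ≈ 3.00 doublings → ratio ≈ 2^3.00 ≈ 8.

8 times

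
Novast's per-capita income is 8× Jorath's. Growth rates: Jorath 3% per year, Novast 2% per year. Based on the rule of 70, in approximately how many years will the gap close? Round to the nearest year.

Jorath gains on Novast at 3% − 2% = 1 point a year.
At that relative rate the gap halves every 70/1 ≈ 70.00 years.
An 8× gap closes after 3 halvings: 3 × 70.00 ≈ 210 years.

about 210 years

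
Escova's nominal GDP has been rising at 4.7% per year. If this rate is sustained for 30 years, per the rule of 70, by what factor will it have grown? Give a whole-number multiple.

70/4.7 ≈ 14.89 years per doubling.
30 years fits 2 doublings: 2^2 = 4.

≈ 4 times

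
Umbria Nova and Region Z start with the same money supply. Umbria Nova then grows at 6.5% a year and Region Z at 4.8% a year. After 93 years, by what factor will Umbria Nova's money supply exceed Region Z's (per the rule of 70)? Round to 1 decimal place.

approximately 4.8 times

Only the 1.7-point difference matters.
70/1.7 ≈ 41.18 years per doubling of the ratio; 93 years gives 2.26 doublings, so ≈ 4.8×.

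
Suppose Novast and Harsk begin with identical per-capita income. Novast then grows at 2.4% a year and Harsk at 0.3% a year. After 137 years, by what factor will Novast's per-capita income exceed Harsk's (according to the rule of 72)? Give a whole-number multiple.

Only the 2.1-point difference matters.
72/2.1 ≈ 34.29 years per doubling of the ratio; 137 years gives 4.00 doublings, so ≈ 16×.

roughly 16 times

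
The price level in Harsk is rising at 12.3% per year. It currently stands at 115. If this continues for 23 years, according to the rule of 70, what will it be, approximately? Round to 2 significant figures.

1900

Doubling time ≈ 70/12.3 = 5.69 years.
23 years is 23/5.69 ≈ 4.04 doublings, a factor of 2^4.04 ≈ 16.45.
115 × 16.45 ≈ 1900.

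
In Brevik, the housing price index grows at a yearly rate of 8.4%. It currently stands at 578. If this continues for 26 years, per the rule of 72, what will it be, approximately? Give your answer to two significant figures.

about 4700

It doubles every 72/8.4 ≈ 8.57 years, so 26 years is 3.03 doublings.
2^3.03 ≈ 8.17; 578 × 8.17 ≈ 4700.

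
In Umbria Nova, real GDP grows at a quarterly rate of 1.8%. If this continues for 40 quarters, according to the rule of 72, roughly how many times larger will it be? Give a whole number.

≈ 2 times

At 1.8% one doubling takes ≈ 40.00 quarters; 40 quarters is 1 of them, so ×2.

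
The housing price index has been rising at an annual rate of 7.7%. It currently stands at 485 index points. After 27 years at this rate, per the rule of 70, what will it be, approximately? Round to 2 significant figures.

Doubling time ≈ 70/7.7 = 9.09 years.
27 years is 27/9.09 ≈ 2.97 doublings, a factor of 2^2.97 ≈ 7.84.
485 × 7.84 ≈ 3800 index points.

≈ 3800 index points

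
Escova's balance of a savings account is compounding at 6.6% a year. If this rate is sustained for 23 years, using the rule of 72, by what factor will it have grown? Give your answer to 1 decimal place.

Doubles every ≈ 10.91 years (72/6.6).
23 years is 2.11 doublings; 2^2.11 ≈ 4.3×.

≈ 4.3 times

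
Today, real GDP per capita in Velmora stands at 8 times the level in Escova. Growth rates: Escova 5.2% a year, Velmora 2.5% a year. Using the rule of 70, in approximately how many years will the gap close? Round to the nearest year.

78 years

Escova gains on Velmora at 5.2% − 2.5% = 2.7 points a year.
At that relative rate the gap halves every 70/2.7 ≈ 25.93 years.
An 8 times gap closes after 3 halvings: 3 × 25.93 ≈ 78 years.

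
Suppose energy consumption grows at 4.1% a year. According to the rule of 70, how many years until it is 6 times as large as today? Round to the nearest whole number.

44 years

One doubling takes 70/4.1 = 17.07 years.
Reaching 6× takes log₂(6) ≈ 2.58 doublings.
2.58 × 17.07 ≈ 44 years.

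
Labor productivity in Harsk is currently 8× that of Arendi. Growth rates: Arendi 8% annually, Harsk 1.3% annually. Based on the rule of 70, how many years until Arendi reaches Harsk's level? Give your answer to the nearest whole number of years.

about 31 years

Arendi gains on Harsk at 8% − 1.3% = 6.7 points a year.
At that relative rate the gap halves every 70/6.7 ≈ 10.45 years.
An 8× gap closes after 3 halvings: 3 × 10.45 ≈ 31 years.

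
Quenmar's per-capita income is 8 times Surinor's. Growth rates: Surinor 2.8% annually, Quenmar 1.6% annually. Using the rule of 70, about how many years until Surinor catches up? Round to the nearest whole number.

What matters is the difference: 1.2 pp.
Rule of 70 on the gap: the ratio halves every 70/1.2 ≈ 58.33 years.
An 8 times gap closes after 3 halvings: 3 × 58.33 ≈ 175 years.

roughly 175 years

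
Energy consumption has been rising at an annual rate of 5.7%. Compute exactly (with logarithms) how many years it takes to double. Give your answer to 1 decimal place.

12.5 years

t = ln(2) / ln(1 + 0.057) = 0.6931 / 0.055435 ≈ 12.50.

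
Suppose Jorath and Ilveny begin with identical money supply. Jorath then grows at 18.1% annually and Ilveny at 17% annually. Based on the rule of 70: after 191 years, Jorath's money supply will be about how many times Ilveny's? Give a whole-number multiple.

Only the 1.1-point difference matters.
70/1.1 ≈ 63.64 years per doubling of the ratio; 191 years gives 3.00 doublings, so ≈ 8×.

approximately 8 times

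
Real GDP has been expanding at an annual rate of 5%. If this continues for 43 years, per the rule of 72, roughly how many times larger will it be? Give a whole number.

approximately 8 times

At 5% one doubling takes ≈ 14.40 years; 43 years is 3 of them, so ×8.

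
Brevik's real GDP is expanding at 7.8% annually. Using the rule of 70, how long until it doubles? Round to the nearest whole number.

approximately 9 years

Doubling time ≈ 70 / 7.8 = 8.97 years.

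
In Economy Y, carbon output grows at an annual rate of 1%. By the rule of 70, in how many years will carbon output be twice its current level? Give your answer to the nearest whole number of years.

Doubling time ≈ 70 / 1 = 70.00 years.

around 70 years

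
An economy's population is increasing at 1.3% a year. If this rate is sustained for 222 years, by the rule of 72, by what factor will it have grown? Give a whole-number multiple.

At 1.3% one doubling takes ≈ 55.38 years; 222 years is 4 of them, so ×16.

roughly 16 times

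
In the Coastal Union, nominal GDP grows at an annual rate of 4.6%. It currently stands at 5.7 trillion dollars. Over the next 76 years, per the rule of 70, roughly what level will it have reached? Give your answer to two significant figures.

roughly 180 trillion dollars

Doubling time ≈ 70/4.6 = 15.22 years.
76 years is 76/15.22 ≈ 4.99 doublings, a factor of 2^4.99 ≈ 31.78.
5.7 × 31.78 ≈ 180 trillion dollars.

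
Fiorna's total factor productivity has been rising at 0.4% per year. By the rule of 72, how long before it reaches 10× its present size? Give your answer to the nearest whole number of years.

One doubling takes 72/0.4 = 180.00 years.
Reaching 10× takes log₂(10) ≈ 3.32 doublings.
3.32 × 180.00 ≈ 598 years.

roughly 598 years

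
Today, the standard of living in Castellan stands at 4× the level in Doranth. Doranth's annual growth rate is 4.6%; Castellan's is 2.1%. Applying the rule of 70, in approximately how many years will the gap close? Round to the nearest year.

What matters is the difference: 2.5 pp.
Rule of 70 on the gap: the ratio halves every 70/2.5 ≈ 28.00 years.
A 4× gap closes after 2 halvings: 2 × 28.00 ≈ 56 years.

about 56 years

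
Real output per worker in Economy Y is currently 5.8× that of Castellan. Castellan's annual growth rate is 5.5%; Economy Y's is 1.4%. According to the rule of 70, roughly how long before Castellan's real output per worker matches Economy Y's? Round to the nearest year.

approximately 43 years

Castellan gains on Economy Y at 5.5% − 1.4% = 4.1 points a year.
At that relative rate the gap halves every 70/4.1 ≈ 17.07 years.
A 5.8× gap takes log₂(5.8) ≈ 2.54 halvings to close: 2.54 × 17.07 ≈ 43 years.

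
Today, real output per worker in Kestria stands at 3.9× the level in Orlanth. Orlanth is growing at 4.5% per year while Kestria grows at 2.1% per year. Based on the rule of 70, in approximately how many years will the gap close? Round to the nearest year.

≈ 57 years

Orlanth gains on Kestria at 4.5% − 2.1% = 2.4 points a year.
At that relative rate the gap halves every 70/2.4 ≈ 29.17 years.
A 3.9× gap takes log₂(3.9) ≈ 1.96 halvings to close: 1.96 × 29.17 ≈ 57 years.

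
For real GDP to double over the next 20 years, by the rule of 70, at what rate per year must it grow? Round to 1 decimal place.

70 / 20 ≈ 3.50, so about 3.5% per year.

roughly 3.5%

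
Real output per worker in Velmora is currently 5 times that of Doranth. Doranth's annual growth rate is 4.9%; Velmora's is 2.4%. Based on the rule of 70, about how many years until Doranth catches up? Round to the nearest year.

Doranth gains on Velmora at 4.9% − 2.4% = 2.5 points a year.
At that relative rate the gap halves every 70/2.5 ≈ 28.00 years.
A 5 times gap takes log₂(5) ≈ 2.32 halvings to close: 2.32 × 28.00 ≈ 65 years.

65 years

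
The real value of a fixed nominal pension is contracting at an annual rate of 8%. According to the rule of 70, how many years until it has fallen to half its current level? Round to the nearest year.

9 years

Halving time ≈ 70 / 8 = 8.75 → 9 years.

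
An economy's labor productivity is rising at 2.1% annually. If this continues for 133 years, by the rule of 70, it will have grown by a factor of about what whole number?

Doubling time ≈ 70/2.1 = 33.33 years.
133/33.33 ≈ 4 doublings, so about 2^4 = 16×.

approximately 16 times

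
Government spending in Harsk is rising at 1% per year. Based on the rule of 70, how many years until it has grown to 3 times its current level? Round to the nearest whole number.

At 1% it doubles every 70/1 ≈ 70.00 years.
3× is log₂ 3 ≈ 1.58 doublings, so ≈ 1.58 × 70.00 = 111 years.

111 years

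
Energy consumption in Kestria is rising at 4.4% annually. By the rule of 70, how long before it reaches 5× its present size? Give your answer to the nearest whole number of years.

around 37 years

One doubling takes 70/4.4 = 15.91 years.
5× is log₂ 5 ≈ 2.32 doublings, so ≈ 2.32 × 15.91 = 37 years.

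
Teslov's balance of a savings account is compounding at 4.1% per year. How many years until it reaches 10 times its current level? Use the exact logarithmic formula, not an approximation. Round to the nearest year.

t = ln(10) / ln(1 + 0.041) = 2.3026 / 0.040182 ≈ 57.30.
≈ 57 years.

57 years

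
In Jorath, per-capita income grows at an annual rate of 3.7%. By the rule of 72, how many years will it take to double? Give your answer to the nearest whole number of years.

approximately 19 years

Doubling time ≈ 72 / 3.7 = 19.46 years.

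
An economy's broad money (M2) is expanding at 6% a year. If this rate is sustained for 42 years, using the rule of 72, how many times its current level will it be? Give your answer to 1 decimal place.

around 11.3 times

Doubling time ≈ 72/6 = 12.00 years.
42 years / 12.00 ≈ 3.50 doublings → factor 2^3.50 ≈ 11.3.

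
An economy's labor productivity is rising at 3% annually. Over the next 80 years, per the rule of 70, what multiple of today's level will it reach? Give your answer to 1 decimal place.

≈ 10.8 times

Doubling time ≈ 70/3 = 23.33 years.
80 years / 23.33 ≈ 3.43 doublings → factor 2^3.43 ≈ 10.8.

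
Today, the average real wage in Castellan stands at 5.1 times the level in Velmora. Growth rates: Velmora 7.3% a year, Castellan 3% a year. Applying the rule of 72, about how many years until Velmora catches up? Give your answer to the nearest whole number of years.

39 years

The growth-rate gap is 7.3% − 3% = 4.3 percentage points.
So the ratio between them halves every 72/4.3 ≈ 16.74 years.
A 5.1 times gap takes log₂(5.1) ≈ 2.35 halvings to close: 2.35 × 16.74 ≈ 39 years.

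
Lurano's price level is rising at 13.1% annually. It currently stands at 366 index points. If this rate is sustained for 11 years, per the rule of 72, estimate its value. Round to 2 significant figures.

about 1500 index points

Doubling time ≈ 72/13.1 = 5.50 years.
11 years is 11/5.50 ≈ 2.00 doublings, a factor of 2^2.00 ≈ 4.00.
366 × 4.00 ≈ 1500 index points.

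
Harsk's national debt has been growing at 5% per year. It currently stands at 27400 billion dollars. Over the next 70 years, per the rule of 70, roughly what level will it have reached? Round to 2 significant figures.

It doubles every 70/5 ≈ 14.00 years, so 70 years is 5.00 doublings.
2^5.00 ≈ 32.00; 27400 × 32.00 ≈ 880000 billion dollars.

around 880000 billion dollars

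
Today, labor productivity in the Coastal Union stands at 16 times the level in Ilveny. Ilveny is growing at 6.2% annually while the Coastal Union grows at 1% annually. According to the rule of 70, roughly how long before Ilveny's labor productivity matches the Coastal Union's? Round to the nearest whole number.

Ilveny gains on the Coastal Union at 6.2% − 1% = 5.2 points a year.
At that relative rate the gap halves every 70/5.2 ≈ 13.46 years.
A 16 times gap closes after 4 halvings: 4 × 13.46 ≈ 54 years.

around 54 years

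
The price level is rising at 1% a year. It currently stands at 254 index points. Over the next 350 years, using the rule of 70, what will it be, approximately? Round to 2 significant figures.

Doubling time ≈ 70/1 = 70.00 years.
350 years is 350/70.00 ≈ 5.00 doublings, a factor of 2^5.00 ≈ 32.00.
254 × 32.00 ≈ 8100 index points.

about 8100 index points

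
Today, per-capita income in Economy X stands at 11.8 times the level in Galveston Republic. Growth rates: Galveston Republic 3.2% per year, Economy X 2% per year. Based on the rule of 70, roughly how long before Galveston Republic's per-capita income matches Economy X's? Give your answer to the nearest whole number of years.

What matters is the difference: 1.2 pp.
Rule of 70 on the gap: the ratio halves every 70/1.2 ≈ 58.33 years.
An 11.8 times gap takes log₂(11.8) ≈ 3.56 halvings to close: 3.56 × 58.33 ≈ 208 years.

roughly 208 years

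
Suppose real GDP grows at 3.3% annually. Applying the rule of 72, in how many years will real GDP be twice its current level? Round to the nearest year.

72/3.3 ≈ 21.82, so it doubles roughly every 22 years.

22 years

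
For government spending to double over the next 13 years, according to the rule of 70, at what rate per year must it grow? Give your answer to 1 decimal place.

70 / 13 ≈ 5.38, so about 5.4% per year.

around 5.4%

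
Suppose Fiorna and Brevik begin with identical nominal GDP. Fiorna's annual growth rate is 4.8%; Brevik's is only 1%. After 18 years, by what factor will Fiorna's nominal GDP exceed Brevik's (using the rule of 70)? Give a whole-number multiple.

2 times

Only the 3.8-point difference matters.
70/3.8 ≈ 18.42 years per doubling of the ratio; 18 years gives 0.98 doublings, so ≈ 2×.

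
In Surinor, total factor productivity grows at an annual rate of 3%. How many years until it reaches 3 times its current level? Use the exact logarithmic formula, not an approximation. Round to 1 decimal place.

t = ln(3) / ln(1 + 0.03) = 1.0986 / 0.029559 ≈ 37.17.

37.2 years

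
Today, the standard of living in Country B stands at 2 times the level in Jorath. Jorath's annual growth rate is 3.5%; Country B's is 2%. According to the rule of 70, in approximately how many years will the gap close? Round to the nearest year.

What matters is the difference: 1.5 pp.
Rule of 70 on the gap: the ratio halves every 70/1.5 ≈ 46.67 years.
A 2 times gap closes after 1 halving: 1 × 46.67 ≈ 47 years.

approximately 47 years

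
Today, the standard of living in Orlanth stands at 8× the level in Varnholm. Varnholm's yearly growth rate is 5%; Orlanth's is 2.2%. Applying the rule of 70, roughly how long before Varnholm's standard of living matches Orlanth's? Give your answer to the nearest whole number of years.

What matters is the difference: 2.8 pp.
Rule of 70 on the gap: the ratio halves every 70/2.8 ≈ 25.00 years.
An 8× gap closes after 3 halvings: 3 × 25.00 ≈ 75 years.

around 75 years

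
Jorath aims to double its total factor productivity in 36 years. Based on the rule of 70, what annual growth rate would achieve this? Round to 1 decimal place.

70 / 36 ≈ 1.94, so about 1.9% a year.

around 1.9%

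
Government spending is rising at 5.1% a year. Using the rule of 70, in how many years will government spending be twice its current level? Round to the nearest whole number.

≈ 14 years

At 5.1%, doubling takes about 70/5.1 = 13.73 years.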